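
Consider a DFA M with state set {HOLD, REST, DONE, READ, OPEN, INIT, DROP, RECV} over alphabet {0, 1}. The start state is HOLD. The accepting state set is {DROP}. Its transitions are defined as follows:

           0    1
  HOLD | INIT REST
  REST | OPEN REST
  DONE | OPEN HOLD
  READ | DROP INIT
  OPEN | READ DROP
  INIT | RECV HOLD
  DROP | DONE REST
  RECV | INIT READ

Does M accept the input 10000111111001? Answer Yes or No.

HOLD → REST → OPEN → READ → DROP → DONE → HOLD → REST → REST → REST → REST → REST → OPEN → READ → INIT
End state INIT is not accepting.

No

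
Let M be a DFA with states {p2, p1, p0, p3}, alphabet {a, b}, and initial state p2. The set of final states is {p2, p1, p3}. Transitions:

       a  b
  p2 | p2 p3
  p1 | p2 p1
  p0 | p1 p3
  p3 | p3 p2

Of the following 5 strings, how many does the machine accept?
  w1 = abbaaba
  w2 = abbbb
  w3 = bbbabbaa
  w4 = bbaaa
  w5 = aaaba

5

w1: Trace: p2 -a-> p2 -b-> p3 -b-> p2 -a-> p2 -a-> p2 -b-> p3 -a-> p3  → end p3, accepted
w2: Trace: p2 -a-> p2 -b-> p3 -b-> p2 -b-> p3 -b-> p2  → end p2, accepted
w3: Trace: p2 -b-> p3 -b-> p2 -b-> p3 -a-> p3 -b-> p2 -b-> p3 -a-> p3 -a-> p3  → end p3, accepted
w4: Trace: p2 -b-> p3 -b-> p2 -a-> p2 -a-> p2 -a-> p2  → end p2, accepted
w5: Trace: p2 -a-> p2 -a-> p2 -a-> p2 -b-> p3 -a-> p3  → end p3, accepted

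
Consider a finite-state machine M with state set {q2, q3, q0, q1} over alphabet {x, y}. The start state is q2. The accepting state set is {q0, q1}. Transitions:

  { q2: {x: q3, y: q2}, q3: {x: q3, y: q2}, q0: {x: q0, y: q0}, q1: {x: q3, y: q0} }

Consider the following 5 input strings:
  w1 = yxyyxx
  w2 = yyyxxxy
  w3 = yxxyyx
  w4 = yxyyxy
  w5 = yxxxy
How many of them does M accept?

0

w1:
  start at q2
  read 'y': q2 → q2
  read 'x': q2 → q3
  read 'y': q3 → q2
  read 'y': q2 → q2
  read 'x': q2 → q3
  read 'x': q3 → q3
  end q3, rejected
w2:
  start at q2
  read 'y': q2 → q2
  read 'y': q2 → q2
  read 'y': q2 → q2
  read 'x': q2 → q3
  read 'x': q3 → q3
  read 'x': q3 → q3
  read 'y': q3 → q2
  end q2, rejected
w3:
  start at q2
  read 'y': q2 → q2
  read 'x': q2 → q3
  read 'x': q3 → q3
  read 'y': q3 → q2
  read 'y': q2 → q2
  read 'x': q2 → q3
  end q3, rejected
w4:
  start at q2
  read 'y': q2 → q2
  read 'x': q2 → q3
  read 'y': q3 → q2
  read 'y': q2 → q2
  read 'x': q2 → q3
  read 'y': q3 → q2
  end q2, rejected
w5:
  start at q2
  read 'y': q2 → q2
  read 'x': q2 → q3
  read 'x': q3 → q3
  read 'x': q3 → q3
  read 'y': q3 → q2
  end q2, rejected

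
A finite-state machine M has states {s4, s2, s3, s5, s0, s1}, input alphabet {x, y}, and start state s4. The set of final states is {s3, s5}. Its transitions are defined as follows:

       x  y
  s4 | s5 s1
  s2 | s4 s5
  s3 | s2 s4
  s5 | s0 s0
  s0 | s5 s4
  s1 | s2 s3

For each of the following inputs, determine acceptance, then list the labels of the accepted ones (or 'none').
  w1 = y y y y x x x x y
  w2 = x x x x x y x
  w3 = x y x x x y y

w1:
  start at s4
  read 'y': s4 → s1
  read 'y': s1 → s3
  read 'y': s3 → s4
  read 'y': s4 → s1
  read 'x': s1 → s2
  read 'x': s2 → s4
  read 'x': s4 → s5
  read 'x': s5 → s0
  read 'y': s0 → s4
  end s4, rejected
w2:
  start at s4
  read 'x': s4 → s5
  read 'x': s5 → s0
  read 'x': s0 → s5
  read 'x': s5 → s0
  read 'x': s0 → s5
  read 'y': s5 → s0
  read 'x': s0 → s5
  end s5, accepted
w3:
  start at s4
  read 'x': s4 → s5
  read 'y': s5 → s0
  read 'x': s0 → s5
  read 'x': s5 → s0
  read 'x': s0 → s5
  read 'y': s5 → s0
  read 'y': s0 → s4
  end s4, rejected

w2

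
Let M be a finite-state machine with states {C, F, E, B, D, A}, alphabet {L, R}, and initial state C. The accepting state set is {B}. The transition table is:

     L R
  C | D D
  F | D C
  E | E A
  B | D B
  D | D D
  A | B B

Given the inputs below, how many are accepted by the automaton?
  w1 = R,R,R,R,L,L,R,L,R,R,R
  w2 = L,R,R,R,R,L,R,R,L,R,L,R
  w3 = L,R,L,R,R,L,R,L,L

w1:
  start at C
  read 'R': C → D
  read 'R': D → D
  read 'R': D → D
  read 'R': D → D
  read 'L': D → D
  read 'L': D → D
  read 'R': D → D
  read 'L': D → D
  read 'R': D → D
  read 'R': D → D
  read 'R': D → D
  end D, rejected
w2:
  start at C
  read 'L': C → D
  read 'R': D → D
  read 'R': D → D
  read 'R': D → D
  read 'R': D → D
  read 'L': D → D
  read 'R': D → D
  read 'R': D → D
  read 'L': D → D
  read 'R': D → D
  read 'L': D → D
  read 'R': D → D
  end D, rejected
w3:
  start at C
  read 'L': C → D
  read 'R': D → D
  read 'L': D → D
  read 'R': D → D
  read 'R': D → D
  read 'L': D → D
  read 'R': D → D
  read 'L': D → D
  read 'L': D → D
  end D, rejected

0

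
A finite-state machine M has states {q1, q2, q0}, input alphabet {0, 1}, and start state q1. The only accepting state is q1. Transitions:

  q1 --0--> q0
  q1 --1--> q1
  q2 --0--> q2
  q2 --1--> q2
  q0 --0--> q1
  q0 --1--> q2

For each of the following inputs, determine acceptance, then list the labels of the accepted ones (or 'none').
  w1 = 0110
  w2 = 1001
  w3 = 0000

w1: q1 → q0 → q2 → q2 → q2  → end q2, rejected
w2: q1 → q1 → q0 → q1 → q1  → end q1, accepted
w3: q1 → q0 → q1 → q0 → q1  → end q1, accepted

w2, w3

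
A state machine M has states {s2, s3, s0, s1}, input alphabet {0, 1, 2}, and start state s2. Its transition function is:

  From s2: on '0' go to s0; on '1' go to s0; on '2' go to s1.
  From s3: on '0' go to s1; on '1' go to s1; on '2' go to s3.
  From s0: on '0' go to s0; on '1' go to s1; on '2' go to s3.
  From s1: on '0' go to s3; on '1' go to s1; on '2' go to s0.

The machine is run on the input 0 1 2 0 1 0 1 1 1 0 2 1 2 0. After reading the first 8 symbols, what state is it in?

s1

start at s2
read '0': s2 → s0
read '1': s0 → s1
read '2': s1 → s0
read '0': s0 → s0
read '1': s0 → s1
read '0': s1 → s3
read '1': s3 → s1
read '1': s1 → s1
After 8 symbols: s1.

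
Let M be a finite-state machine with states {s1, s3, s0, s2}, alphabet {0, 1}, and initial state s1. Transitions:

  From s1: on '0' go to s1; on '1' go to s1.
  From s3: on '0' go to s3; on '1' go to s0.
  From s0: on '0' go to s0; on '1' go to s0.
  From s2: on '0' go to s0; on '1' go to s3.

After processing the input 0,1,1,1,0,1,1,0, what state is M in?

s1 → s1 → s1 → s1 → s1 → s1 → s1 → s1 → s1

s1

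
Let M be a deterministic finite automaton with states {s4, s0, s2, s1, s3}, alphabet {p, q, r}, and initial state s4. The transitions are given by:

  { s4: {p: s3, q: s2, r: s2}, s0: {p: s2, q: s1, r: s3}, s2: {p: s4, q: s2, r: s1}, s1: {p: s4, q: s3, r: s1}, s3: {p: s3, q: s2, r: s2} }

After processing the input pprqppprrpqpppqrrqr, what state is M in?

s2

s4 → s3 → s3 → s2 → s2 → s4 → s3 → s3 → s2 → s1 → s4 → s2 → s4 → s3 → s3 → s2 → s1 → s1 → s3 → s2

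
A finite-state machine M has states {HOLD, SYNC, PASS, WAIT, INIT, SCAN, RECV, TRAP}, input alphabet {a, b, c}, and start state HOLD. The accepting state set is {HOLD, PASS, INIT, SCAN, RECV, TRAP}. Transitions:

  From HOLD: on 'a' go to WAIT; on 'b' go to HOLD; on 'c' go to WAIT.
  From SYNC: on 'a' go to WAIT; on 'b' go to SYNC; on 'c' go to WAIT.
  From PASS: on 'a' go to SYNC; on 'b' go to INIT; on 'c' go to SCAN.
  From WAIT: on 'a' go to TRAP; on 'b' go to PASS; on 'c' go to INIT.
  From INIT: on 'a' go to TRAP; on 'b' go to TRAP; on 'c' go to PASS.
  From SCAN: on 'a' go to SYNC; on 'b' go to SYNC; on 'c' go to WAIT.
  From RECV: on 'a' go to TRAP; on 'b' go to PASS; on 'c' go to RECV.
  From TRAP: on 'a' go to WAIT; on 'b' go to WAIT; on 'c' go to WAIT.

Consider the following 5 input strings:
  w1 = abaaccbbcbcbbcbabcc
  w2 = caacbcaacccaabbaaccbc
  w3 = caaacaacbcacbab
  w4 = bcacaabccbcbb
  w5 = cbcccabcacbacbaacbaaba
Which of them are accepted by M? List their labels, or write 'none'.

w1:
  start at HOLD
  read 'a': HOLD → WAIT
  read 'b': WAIT → PASS
  read 'a': PASS → SYNC
  read 'a': SYNC → WAIT
  read 'c': WAIT → INIT
  read 'c': INIT → PASS
  read 'b': PASS → INIT
  read 'b': INIT → TRAP
  read 'c': TRAP → WAIT
  read 'b': WAIT → PASS
  read 'c': PASS → SCAN
  read 'b': SCAN → SYNC
  read 'b': SYNC → SYNC
  read 'c': SYNC → WAIT
  read 'b': WAIT → PASS
  read 'a': PASS → SYNC
  read 'b': SYNC → SYNC
  read 'c': SYNC → WAIT
  read 'c': WAIT → INIT
  end INIT, accepted
w2:
  start at HOLD
  read 'c': HOLD → WAIT
  read 'a': WAIT → TRAP
  read 'a': TRAP → WAIT
  read 'c': WAIT → INIT
  read 'b': INIT → TRAP
  read 'c': TRAP → WAIT
  read 'a': WAIT → TRAP
  read 'a': TRAP → WAIT
  read 'c': WAIT → INIT
  read 'c': INIT → PASS
  read 'c': PASS → SCAN
  read 'a': SCAN → SYNC
  read 'a': SYNC → WAIT
  read 'b': WAIT → PASS
  read 'b': PASS → INIT
  read 'a': INIT → TRAP
  read 'a': TRAP → WAIT
  read 'c': WAIT → INIT
  read 'c': INIT → PASS
  read 'b': PASS → INIT
  read 'c': INIT → PASS
  end PASS, accepted
w3:
  start at HOLD
  read 'c': HOLD → WAIT
  read 'a': WAIT → TRAP
  read 'a': TRAP → WAIT
  read 'a': WAIT → TRAP
  read 'c': TRAP → WAIT
  read 'a': WAIT → TRAP
  read 'a': TRAP → WAIT
  read 'c': WAIT → INIT
  read 'b': INIT → TRAP
  read 'c': TRAP → WAIT
  read 'a': WAIT → TRAP
  read 'c': TRAP → WAIT
  read 'b': WAIT → PASS
  read 'a': PASS → SYNC
  read 'b': SYNC → SYNC
  end SYNC, rejected
w4:
  start at HOLD
  read 'b': HOLD → HOLD
  read 'c': HOLD → WAIT
  read 'a': WAIT → TRAP
  read 'c': TRAP → WAIT
  read 'a': WAIT → TRAP
  read 'a': TRAP → WAIT
  read 'b': WAIT → PASS
  read 'c': PASS → SCAN
  read 'c': SCAN → WAIT
  read 'b': WAIT → PASS
  read 'c': PASS → SCAN
  read 'b': SCAN → SYNC
  read 'b': SYNC → SYNC
  end SYNC, rejected
w5:
  start at HOLD
  read 'c': HOLD → WAIT
  read 'b': WAIT → PASS
  read 'c': PASS → SCAN
  read 'c': SCAN → WAIT
  read 'c': WAIT → INIT
  read 'a': INIT → TRAP
  read 'b': TRAP → WAIT
  read 'c': WAIT → INIT
  read 'a': INIT → TRAP
  read 'c': TRAP → WAIT
  read 'b': WAIT → PASS
  read 'a': PASS → SYNC
  read 'c': SYNC → WAIT
  read 'b': WAIT → PASS
  read 'a': PASS → SYNC
  read 'a': SYNC → WAIT
  read 'c': WAIT → INIT
  read 'b': INIT → TRAP
  read 'a': TRAP → WAIT
  read 'a': WAIT → TRAP
  read 'b': TRAP → WAIT
  read 'a': WAIT → TRAP
  end TRAP, accepted

w1, w2, w5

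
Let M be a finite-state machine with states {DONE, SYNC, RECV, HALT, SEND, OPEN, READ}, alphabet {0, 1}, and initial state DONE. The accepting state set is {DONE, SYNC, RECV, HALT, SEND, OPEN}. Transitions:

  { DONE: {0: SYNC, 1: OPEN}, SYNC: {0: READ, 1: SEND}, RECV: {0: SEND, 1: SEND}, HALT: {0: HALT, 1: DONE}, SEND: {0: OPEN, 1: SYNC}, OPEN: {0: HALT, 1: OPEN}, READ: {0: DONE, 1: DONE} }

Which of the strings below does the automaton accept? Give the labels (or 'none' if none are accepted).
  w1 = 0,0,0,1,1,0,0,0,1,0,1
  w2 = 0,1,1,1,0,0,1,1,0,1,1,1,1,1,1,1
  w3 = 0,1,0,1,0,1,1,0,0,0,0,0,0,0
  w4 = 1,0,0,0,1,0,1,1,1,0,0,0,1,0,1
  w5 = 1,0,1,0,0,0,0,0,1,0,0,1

w1, w2, w3, w4, w5

w1: Trace: DONE -0-> SYNC -0-> READ -0-> DONE -1-> OPEN -1-> OPEN -0-> HALT -0-> HALT -0-> HALT -1-> DONE -0-> SYNC -1-> SEND  → end SEND, accepted
w2: Trace: DONE -0-> SYNC -1-> SEND -1-> SYNC -1-> SEND -0-> OPEN -0-> HALT -1-> DONE -1-> OPEN -0-> HALT -1-> DONE -1-> OPEN -1-> OPEN -1-> OPEN -1-> OPEN -1-> OPEN -1-> OPEN  → end OPEN, accepted
w3: Trace: DONE -0-> SYNC -1-> SEND -0-> OPEN -1-> OPEN -0-> HALT -1-> DONE -1-> OPEN -0-> HALT -0-> HALT -0-> HALT -0-> HALT -0-> HALT -0-> HALT -0-> HALT  → end HALT, accepted
w4: Trace: DONE -1-> OPEN -0-> HALT -0-> HALT -0-> HALT -1-> DONE -0-> SYNC -1-> SEND -1-> SYNC -1-> SEND -0-> OPEN -0-> HALT -0-> HALT -1-> DONE -0-> SYNC -1-> SEND  → end SEND, accepted
w5: Trace: DONE -1-> OPEN -0-> HALT -1-> DONE -0-> SYNC -0-> READ -0-> DONE -0-> SYNC -0-> READ -1-> DONE -0-> SYNC -0-> READ -1-> DONE  → end DONE, accepted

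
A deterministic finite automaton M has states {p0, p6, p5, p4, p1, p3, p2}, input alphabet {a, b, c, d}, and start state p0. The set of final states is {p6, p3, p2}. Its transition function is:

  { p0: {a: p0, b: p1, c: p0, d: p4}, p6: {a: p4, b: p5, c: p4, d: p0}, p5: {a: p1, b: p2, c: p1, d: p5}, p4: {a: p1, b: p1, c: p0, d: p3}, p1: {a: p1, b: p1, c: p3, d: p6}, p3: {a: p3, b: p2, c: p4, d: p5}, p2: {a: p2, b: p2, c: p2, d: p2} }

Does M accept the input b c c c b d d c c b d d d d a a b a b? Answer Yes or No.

start at p0
read 'b': p0 → p1
read 'c': p1 → p3
read 'c': p3 → p4
read 'c': p4 → p0
read 'b': p0 → p1
read 'd': p1 → p6
read 'd': p6 → p0
read 'c': p0 → p0
read 'c': p0 → p0
read 'b': p0 → p1
read 'd': p1 → p6
read 'd': p6 → p0
read 'd': p0 → p4
read 'd': p4 → p3
read 'a': p3 → p3
read 'a': p3 → p3
read 'b': p3 → p2
read 'a': p2 → p2
read 'b': p2 → p2
End state p2 is accepting.

Yes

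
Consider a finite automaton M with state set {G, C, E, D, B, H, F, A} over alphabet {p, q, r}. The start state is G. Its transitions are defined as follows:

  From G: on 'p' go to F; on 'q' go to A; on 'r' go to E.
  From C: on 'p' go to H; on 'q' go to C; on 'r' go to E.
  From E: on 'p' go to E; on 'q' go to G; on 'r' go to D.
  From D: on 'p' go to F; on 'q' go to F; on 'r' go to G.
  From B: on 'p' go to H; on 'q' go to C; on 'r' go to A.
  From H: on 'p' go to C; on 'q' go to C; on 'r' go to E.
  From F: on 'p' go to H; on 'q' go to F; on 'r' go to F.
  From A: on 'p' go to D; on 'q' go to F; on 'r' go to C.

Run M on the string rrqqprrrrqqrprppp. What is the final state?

E

G → E → D → F → F → H → E → D → G → E → G → A → C → H → E → E → E → E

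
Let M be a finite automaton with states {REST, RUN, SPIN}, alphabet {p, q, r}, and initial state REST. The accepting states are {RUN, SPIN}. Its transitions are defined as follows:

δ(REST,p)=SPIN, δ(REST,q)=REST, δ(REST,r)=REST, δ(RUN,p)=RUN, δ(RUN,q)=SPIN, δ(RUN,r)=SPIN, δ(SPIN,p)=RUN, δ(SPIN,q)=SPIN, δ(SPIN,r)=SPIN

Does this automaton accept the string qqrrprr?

Trace: REST -q-> REST -q-> REST -r-> REST -r-> REST -p-> SPIN -r-> SPIN -r-> SPIN
End state SPIN is accepting.

Yes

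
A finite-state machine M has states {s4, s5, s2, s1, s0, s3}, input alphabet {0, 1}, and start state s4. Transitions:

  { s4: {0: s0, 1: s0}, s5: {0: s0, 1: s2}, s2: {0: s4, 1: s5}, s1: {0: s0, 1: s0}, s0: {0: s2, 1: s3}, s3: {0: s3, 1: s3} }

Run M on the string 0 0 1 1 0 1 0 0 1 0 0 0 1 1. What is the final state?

s3

start at s4
read '0': s4 → s0
read '0': s0 → s2
read '1': s2 → s5
read '1': s5 → s2
read '0': s2 → s4
read '1': s4 → s0
read '0': s0 → s2
read '0': s2 → s4
read '1': s4 → s0
read '0': s0 → s2
read '0': s2 → s4
read '0': s4 → s0
read '1': s0 → s3
read '1': s3 → s3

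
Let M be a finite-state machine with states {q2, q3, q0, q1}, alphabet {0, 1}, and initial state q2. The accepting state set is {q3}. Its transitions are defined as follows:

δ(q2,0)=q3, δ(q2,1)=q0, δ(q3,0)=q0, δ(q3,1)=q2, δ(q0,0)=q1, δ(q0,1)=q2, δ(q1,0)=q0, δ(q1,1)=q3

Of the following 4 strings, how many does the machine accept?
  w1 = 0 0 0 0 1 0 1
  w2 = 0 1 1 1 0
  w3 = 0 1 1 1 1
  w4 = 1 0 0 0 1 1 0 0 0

1

w1:
  start at q2
  read '0': q2 → q3
  read '0': q3 → q0
  read '0': q0 → q1
  read '0': q1 → q0
  read '1': q0 → q2
  read '0': q2 → q3
  read '1': q3 → q2
  end q2, rejected
w2:
  start at q2
  read '0': q2 → q3
  read '1': q3 → q2
  read '1': q2 → q0
  read '1': q0 → q2
  read '0': q2 → q3
  end q3, accepted
w3:
  start at q2
  read '0': q2 → q3
  read '1': q3 → q2
  read '1': q2 → q0
  read '1': q0 → q2
  read '1': q2 → q0
  end q0, rejected
w4:
  start at q2
  read '1': q2 → q0
  read '0': q0 → q1
  read '0': q1 → q0
  read '0': q0 → q1
  read '1': q1 → q3
  read '1': q3 → q2
  read '0': q2 → q3
  read '0': q3 → q0
  read '0': q0 → q1
  end q1, rejected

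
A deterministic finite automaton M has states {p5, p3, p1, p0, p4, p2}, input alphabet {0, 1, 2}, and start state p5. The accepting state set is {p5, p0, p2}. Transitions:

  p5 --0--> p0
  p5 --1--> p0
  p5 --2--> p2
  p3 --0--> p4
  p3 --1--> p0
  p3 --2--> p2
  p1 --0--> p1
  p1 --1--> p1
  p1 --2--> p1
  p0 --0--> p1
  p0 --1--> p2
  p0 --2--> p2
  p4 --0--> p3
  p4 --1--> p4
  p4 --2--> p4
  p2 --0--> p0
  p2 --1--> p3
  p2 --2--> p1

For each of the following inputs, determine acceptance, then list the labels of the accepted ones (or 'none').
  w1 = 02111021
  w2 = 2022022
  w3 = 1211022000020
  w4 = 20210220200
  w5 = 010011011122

none

w1: p5 → p0 → p2 → p3 → p0 → p2 → p0 → p2 → p3  → end p3, rejected
w2: p5 → p2 → p0 → p2 → p1 → p1 → p1 → p1  → end p1, rejected
w3: p5 → p0 → p2 → p3 → p0 → p1 → p1 → p1 → p1 → p1 → p1 → p1 → p1 → p1  → end p1, rejected
w4: p5 → p2 → p0 → p2 → p3 → p4 → p4 → p4 → p3 → p2 → p0 → p1  → end p1, rejected
w5: p5 → p0 → p2 → p0 → p1 → p1 → p1 → p1 → p1 → p1 → p1 → p1 → p1  → end p1, rejected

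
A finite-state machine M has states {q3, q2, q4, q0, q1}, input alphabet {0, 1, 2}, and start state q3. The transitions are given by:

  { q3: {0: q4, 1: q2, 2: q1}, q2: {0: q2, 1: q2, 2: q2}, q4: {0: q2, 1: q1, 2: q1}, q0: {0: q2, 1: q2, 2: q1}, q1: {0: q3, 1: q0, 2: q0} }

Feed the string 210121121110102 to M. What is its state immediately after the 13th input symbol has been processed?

q2

start at q3
read '2': q3 → q1
read '1': q1 → q0
read '0': q0 → q2
read '1': q2 → q2
read '2': q2 → q2
read '1': q2 → q2
read '1': q2 → q2
read '2': q2 → q2
read '1': q2 → q2
read '1': q2 → q2
read '1': q2 → q2
read '0': q2 → q2
read '1': q2 → q2
After 13 symbols: q2.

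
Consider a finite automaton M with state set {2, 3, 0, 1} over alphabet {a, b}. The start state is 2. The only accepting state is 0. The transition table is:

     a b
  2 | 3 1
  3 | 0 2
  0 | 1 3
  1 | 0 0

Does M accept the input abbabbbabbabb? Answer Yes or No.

2 → 3 → 2 → 1 → 0 → 3 → 2 → 1 → 0 → 3 → 2 → 3 → 2 → 1
End state 1 is not accepting.

No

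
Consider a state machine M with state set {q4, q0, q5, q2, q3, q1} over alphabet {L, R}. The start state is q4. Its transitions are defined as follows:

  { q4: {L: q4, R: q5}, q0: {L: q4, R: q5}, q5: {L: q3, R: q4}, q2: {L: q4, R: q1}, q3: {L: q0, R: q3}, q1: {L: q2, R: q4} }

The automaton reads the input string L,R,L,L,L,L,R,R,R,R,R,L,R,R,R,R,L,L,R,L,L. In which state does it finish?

q4 → q4 → q5 → q3 → q0 → q4 → q4 → q5 → q4 → q5 → q4 → q5 → q3 → q3 → q3 → q3 → q3 → q0 → q4 → q5 → q3 → q0

q0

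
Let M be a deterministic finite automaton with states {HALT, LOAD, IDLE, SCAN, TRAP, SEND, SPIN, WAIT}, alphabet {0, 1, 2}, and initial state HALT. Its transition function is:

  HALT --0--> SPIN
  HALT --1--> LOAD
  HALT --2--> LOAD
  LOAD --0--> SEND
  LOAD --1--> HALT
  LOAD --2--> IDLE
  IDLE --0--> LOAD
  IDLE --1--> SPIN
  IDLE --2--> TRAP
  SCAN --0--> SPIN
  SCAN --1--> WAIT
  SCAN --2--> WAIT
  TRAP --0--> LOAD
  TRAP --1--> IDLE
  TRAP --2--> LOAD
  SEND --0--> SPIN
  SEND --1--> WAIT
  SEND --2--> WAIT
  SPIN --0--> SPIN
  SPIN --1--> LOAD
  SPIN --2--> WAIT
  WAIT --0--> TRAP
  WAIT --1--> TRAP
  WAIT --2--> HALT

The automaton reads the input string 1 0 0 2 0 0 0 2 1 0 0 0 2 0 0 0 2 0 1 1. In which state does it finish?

start at HALT
read '1': HALT → LOAD
read '0': LOAD → SEND
read '0': SEND → SPIN
read '2': SPIN → WAIT
read '0': WAIT → TRAP
read '0': TRAP → LOAD
read '0': LOAD → SEND
read '2': SEND → WAIT
read '1': WAIT → TRAP
read '0': TRAP → LOAD
read '0': LOAD → SEND
read '0': SEND → SPIN
read '2': SPIN → WAIT
read '0': WAIT → TRAP
read '0': TRAP → LOAD
read '0': LOAD → SEND
read '2': SEND → WAIT
read '0': WAIT → TRAP
read '1': TRAP → IDLE
read '1': IDLE → SPIN

SPIN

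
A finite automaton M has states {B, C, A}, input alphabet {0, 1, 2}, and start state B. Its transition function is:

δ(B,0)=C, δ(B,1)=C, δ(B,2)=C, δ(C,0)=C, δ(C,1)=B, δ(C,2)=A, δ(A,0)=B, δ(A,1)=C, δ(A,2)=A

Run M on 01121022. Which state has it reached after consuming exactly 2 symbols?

B

start at B
read '0': B → C
read '1': C → B
After 2 symbols: B.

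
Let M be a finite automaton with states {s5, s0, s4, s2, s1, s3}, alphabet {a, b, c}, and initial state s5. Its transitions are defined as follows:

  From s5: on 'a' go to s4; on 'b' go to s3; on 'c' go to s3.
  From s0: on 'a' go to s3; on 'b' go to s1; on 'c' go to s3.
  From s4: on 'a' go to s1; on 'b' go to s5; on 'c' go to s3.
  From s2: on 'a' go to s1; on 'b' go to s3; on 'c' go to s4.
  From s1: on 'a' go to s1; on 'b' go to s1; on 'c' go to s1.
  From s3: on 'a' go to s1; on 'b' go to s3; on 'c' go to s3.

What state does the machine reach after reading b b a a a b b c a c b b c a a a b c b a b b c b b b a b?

s5 → s3 → s3 → s1 → s1 → s1 → s1 → s1 → s1 → s1 → s1 → s1 → s1 → s1 → s1 → s1 → s1 → s1 → s1 → s1 → s1 → s1 → s1 → s1 → s1 → s1 → s1 → s1 → s1

s1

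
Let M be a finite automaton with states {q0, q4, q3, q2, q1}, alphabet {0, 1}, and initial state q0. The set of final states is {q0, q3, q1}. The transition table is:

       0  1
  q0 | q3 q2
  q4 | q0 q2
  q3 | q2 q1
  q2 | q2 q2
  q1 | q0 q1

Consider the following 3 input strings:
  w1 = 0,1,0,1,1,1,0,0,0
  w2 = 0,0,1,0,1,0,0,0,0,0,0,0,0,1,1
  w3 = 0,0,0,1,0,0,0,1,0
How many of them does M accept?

0

w1: Trace: q0 -0-> q3 -1-> q1 -0-> q0 -1-> q2 -1-> q2 -1-> q2 -0-> q2 -0-> q2 -0-> q2  → end q2, rejected
w2: Trace: q0 -0-> q3 -0-> q2 -1-> q2 -0-> q2 -1-> q2 -0-> q2 -0-> q2 -0-> q2 -0-> q2 -0-> q2 -0-> q2 -0-> q2 -0-> q2 -1-> q2 -1-> q2  → end q2, rejected
w3: Trace: q0 -0-> q3 -0-> q2 -0-> q2 -1-> q2 -0-> q2 -0-> q2 -0-> q2 -1-> q2 -0-> q2  → end q2, rejected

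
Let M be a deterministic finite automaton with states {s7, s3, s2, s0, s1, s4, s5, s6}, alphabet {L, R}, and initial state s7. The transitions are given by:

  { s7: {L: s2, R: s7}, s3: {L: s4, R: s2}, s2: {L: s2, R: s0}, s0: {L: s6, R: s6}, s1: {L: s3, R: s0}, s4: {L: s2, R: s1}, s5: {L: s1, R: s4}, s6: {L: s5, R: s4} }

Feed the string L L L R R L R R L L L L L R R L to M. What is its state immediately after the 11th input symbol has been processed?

start at s7
read 'L': s7 → s2
read 'L': s2 → s2
read 'L': s2 → s2
read 'R': s2 → s0
read 'R': s0 → s6
read 'L': s6 → s5
read 'R': s5 → s4
read 'R': s4 → s1
read 'L': s1 → s3
read 'L': s3 → s4
read 'L': s4 → s2
After 11 symbols: s2.

s2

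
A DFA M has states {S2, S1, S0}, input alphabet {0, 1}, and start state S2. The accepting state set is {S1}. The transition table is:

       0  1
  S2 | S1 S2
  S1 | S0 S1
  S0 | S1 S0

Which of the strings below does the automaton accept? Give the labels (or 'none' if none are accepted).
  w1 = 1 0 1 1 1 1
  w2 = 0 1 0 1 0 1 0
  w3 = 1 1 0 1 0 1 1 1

w1

w1: S2 → S2 → S1 → S1 → S1 → S1 → S1  → end S1, accepted
w2: S2 → S1 → S1 → S0 → S0 → S1 → S1 → S0  → end S0, rejected
w3: S2 → S2 → S2 → S1 → S1 → S0 → S0 → S0 → S0  → end S0, rejected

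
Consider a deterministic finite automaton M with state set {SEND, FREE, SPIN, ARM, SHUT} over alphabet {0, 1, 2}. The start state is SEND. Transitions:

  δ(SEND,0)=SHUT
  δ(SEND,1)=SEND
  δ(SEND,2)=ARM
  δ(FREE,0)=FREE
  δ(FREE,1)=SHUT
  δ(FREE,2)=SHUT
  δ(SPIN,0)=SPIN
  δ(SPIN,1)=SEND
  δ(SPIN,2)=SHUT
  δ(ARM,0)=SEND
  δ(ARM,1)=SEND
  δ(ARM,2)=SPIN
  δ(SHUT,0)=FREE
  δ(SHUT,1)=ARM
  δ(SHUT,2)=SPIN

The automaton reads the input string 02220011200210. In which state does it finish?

Trace: SEND -0-> SHUT -2-> SPIN -2-> SHUT -2-> SPIN -0-> SPIN -0-> SPIN -1-> SEND -1-> SEND -2-> ARM -0-> SEND -0-> SHUT -2-> SPIN -1-> SEND -0-> SHUT

SHUT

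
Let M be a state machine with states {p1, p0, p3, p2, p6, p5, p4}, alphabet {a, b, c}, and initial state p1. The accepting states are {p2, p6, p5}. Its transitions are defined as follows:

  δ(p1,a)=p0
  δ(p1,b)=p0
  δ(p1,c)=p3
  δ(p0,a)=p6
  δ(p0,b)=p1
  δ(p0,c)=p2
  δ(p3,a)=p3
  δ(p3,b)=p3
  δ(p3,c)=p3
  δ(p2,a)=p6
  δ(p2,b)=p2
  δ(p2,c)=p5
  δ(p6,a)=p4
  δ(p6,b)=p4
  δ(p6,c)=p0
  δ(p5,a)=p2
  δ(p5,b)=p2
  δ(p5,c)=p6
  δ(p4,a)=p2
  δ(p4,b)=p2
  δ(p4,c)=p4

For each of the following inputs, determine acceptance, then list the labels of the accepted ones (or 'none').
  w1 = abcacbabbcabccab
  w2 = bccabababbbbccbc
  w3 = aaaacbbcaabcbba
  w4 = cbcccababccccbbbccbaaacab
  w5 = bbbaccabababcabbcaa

w3, w5

w1: Trace: p1 -a-> p0 -b-> p1 -c-> p3 -a-> p3 -c-> p3 -b-> p3 -a-> p3 -b-> p3 -b-> p3 -c-> p3 -a-> p3 -b-> p3 -c-> p3 -c-> p3 -a-> p3 -b-> p3  → end p3, rejected
w2: Trace: p1 -b-> p0 -c-> p2 -c-> p5 -a-> p2 -b-> p2 -a-> p6 -b-> p4 -a-> p2 -b-> p2 -b-> p2 -b-> p2 -b-> p2 -c-> p5 -c-> p6 -b-> p4 -c-> p4  → end p4, rejected
w3: Trace: p1 -a-> p0 -a-> p6 -a-> p4 -a-> p2 -c-> p5 -b-> p2 -b-> p2 -c-> p5 -a-> p2 -a-> p6 -b-> p4 -c-> p4 -b-> p2 -b-> p2 -a-> p6  → end p6, accepted
w4: Trace: p1 -c-> p3 -b-> p3 -c-> p3 -c-> p3 -c-> p3 -a-> p3 -b-> p3 -a-> p3 -b-> p3 -c-> p3 -c-> p3 -c-> p3 -c-> p3 -b-> p3 -b-> p3 -b-> p3 -c-> p3 -c-> p3 -b-> p3 -a-> p3 -a-> p3 -a-> p3 -c-> p3 -a-> p3 -b-> p3  → end p3, rejected
w5: Trace: p1 -b-> p0 -b-> p1 -b-> p0 -a-> p6 -c-> p0 -c-> p2 -a-> p6 -b-> p4 -a-> p2 -b-> p2 -a-> p6 -b-> p4 -c-> p4 -a-> p2 -b-> p2 -b-> p2 -c-> p5 -a-> p2 -a-> p6  → end p6, accepted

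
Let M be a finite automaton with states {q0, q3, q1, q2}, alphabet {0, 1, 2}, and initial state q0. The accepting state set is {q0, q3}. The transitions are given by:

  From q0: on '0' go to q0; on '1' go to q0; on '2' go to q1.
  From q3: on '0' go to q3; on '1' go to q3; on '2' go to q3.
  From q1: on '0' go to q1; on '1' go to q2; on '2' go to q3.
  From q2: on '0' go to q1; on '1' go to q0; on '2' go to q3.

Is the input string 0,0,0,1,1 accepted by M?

Trace: q0 -0-> q0 -0-> q0 -0-> q0 -1-> q0 -1-> q0
End state q0 is accepting.

Yes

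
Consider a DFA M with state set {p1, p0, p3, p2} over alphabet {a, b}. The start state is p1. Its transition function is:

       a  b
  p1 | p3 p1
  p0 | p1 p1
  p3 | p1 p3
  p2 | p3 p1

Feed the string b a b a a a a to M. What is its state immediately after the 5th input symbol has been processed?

p3

Trace: p1 -b-> p1 -a-> p3 -b-> p3 -a-> p1 -a-> p3
After 5 symbols: p3.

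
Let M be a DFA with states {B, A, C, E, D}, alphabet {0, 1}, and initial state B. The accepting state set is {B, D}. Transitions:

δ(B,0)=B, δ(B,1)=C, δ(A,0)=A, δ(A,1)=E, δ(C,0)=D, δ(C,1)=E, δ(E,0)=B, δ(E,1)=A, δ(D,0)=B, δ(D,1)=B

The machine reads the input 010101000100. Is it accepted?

Yes

start at B
read '0': B → B
read '1': B → C
read '0': C → D
read '1': D → B
read '0': B → B
read '1': B → C
read '0': C → D
read '0': D → B
read '0': B → B
read '1': B → C
read '0': C → D
read '0': D → B
End state B is accepting.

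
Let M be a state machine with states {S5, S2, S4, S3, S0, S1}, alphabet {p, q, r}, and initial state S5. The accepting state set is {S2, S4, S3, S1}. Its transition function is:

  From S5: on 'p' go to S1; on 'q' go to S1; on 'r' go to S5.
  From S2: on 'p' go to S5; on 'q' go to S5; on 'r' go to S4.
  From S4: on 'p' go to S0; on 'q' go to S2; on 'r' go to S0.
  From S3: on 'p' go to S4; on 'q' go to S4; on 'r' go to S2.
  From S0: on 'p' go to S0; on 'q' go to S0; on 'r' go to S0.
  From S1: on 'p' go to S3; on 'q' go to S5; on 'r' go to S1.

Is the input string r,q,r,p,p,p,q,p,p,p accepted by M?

S5 → S5 → S1 → S1 → S3 → S4 → S0 → S0 → S0 → S0 → S0
End state S0 is not accepting.

No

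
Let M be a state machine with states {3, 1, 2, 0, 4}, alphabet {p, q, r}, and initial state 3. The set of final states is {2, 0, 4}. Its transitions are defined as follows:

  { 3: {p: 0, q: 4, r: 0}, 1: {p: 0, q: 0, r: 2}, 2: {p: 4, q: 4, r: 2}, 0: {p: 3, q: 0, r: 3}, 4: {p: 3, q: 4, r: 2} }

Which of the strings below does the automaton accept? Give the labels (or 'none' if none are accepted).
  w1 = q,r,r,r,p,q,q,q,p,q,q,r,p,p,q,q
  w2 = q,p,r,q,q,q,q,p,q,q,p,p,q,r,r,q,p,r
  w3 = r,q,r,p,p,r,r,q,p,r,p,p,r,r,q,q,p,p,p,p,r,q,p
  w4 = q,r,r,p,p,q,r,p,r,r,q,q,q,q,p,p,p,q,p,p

w1, w2, w4

w1:
  start at 3
  read 'q': 3 → 4
  read 'r': 4 → 2
  read 'r': 2 → 2
  read 'r': 2 → 2
  read 'p': 2 → 4
  read 'q': 4 → 4
  read 'q': 4 → 4
  read 'q': 4 → 4
  read 'p': 4 → 3
  read 'q': 3 → 4
  read 'q': 4 → 4
  read 'r': 4 → 2
  read 'p': 2 → 4
  read 'p': 4 → 3
  read 'q': 3 → 4
  read 'q': 4 → 4
  end 4, accepted
w2:
  start at 3
  read 'q': 3 → 4
  read 'p': 4 → 3
  read 'r': 3 → 0
  read 'q': 0 → 0
  read 'q': 0 → 0
  read 'q': 0 → 0
  read 'q': 0 → 0
  read 'p': 0 → 3
  read 'q': 3 → 4
  read 'q': 4 → 4
  read 'p': 4 → 3
  read 'p': 3 → 0
  read 'q': 0 → 0
  read 'r': 0 → 3
  read 'r': 3 → 0
  read 'q': 0 → 0
  read 'p': 0 → 3
  read 'r': 3 → 0
  end 0, accepted
w3:
  start at 3
  read 'r': 3 → 0
  read 'q': 0 → 0
  read 'r': 0 → 3
  read 'p': 3 → 0
  read 'p': 0 → 3
  read 'r': 3 → 0
  read 'r': 0 → 3
  read 'q': 3 → 4
  read 'p': 4 → 3
  read 'r': 3 → 0
  read 'p': 0 → 3
  read 'p': 3 → 0
  read 'r': 0 → 3
  read 'r': 3 → 0
  read 'q': 0 → 0
  read 'q': 0 → 0
  read 'p': 0 → 3
  read 'p': 3 → 0
  read 'p': 0 → 3
  read 'p': 3 → 0
  read 'r': 0 → 3
  read 'q': 3 → 4
  read 'p': 4 → 3
  end 3, rejected
w4:
  start at 3
  read 'q': 3 → 4
  read 'r': 4 → 2
  read 'r': 2 → 2
  read 'p': 2 → 4
  read 'p': 4 → 3
  read 'q': 3 → 4
  read 'r': 4 → 2
  read 'p': 2 → 4
  read 'r': 4 → 2
  read 'r': 2 → 2
  read 'q': 2 → 4
  read 'q': 4 → 4
  read 'q': 4 → 4
  read 'q': 4 → 4
  read 'p': 4 → 3
  read 'p': 3 → 0
  read 'p': 0 → 3
  read 'q': 3 → 4
  read 'p': 4 → 3
  read 'p': 3 → 0
  end 0, accepted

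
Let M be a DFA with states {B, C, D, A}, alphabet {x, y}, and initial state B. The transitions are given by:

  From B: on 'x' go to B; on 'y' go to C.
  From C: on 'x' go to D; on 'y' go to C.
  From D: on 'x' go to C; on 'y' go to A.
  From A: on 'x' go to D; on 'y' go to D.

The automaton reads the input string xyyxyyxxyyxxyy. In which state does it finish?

start at B
read 'x': B → B
read 'y': B → C
read 'y': C → C
read 'x': C → D
read 'y': D → A
read 'y': A → D
read 'x': D → C
read 'x': C → D
read 'y': D → A
read 'y': A → D
read 'x': D → C
read 'x': C → D
read 'y': D → A
read 'y': A → D

D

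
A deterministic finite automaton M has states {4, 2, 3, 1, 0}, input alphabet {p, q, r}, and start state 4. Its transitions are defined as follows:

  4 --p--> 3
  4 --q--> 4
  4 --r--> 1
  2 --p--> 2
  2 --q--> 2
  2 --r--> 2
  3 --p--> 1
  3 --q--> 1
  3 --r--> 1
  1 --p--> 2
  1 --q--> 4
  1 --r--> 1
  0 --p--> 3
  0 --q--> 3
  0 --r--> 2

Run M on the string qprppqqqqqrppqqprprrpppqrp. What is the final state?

2

Trace: 4 -q-> 4 -p-> 3 -r-> 1 -p-> 2 -p-> 2 -q-> 2 -q-> 2 -q-> 2 -q-> 2 -q-> 2 -r-> 2 -p-> 2 -p-> 2 -q-> 2 -q-> 2 -p-> 2 -r-> 2 -p-> 2 -r-> 2 -r-> 2 -p-> 2 -p-> 2 -p-> 2 -q-> 2 -r-> 2 -p-> 2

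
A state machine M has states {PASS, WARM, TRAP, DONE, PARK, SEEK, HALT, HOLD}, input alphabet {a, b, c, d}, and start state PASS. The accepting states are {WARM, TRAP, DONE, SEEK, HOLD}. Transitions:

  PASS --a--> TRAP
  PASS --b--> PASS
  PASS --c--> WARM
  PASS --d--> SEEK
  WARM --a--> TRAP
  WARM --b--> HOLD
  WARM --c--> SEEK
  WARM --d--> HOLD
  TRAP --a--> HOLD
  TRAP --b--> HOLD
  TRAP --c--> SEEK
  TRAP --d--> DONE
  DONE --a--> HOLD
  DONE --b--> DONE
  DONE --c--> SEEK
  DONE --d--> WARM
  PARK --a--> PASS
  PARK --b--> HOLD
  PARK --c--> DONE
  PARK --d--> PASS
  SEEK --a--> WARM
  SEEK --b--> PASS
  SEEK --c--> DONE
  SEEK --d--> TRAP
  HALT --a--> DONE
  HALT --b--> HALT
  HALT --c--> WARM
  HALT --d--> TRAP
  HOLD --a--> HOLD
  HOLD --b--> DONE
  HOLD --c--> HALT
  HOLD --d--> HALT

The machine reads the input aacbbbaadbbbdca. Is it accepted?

Yes

Trace: PASS -a-> TRAP -a-> HOLD -c-> HALT -b-> HALT -b-> HALT -b-> HALT -a-> DONE -a-> HOLD -d-> HALT -b-> HALT -b-> HALT -b-> HALT -d-> TRAP -c-> SEEK -a-> WARM
End state WARM is accepting.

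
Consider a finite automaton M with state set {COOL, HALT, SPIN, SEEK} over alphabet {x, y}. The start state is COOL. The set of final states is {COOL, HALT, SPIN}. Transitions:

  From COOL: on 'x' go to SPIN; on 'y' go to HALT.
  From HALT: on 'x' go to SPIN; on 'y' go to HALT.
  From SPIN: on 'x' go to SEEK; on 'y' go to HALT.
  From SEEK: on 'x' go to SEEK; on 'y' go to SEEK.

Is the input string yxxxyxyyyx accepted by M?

No

COOL → HALT → SPIN → SEEK → SEEK → SEEK → SEEK → SEEK → SEEK → SEEK → SEEK
End state SEEK is not accepting.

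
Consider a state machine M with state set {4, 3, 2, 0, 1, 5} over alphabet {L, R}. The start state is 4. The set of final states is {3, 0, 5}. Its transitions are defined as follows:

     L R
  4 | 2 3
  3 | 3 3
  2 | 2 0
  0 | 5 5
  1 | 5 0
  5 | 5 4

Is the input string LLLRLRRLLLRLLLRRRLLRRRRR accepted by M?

Yes

start at 4
read 'L': 4 → 2
read 'L': 2 → 2
read 'L': 2 → 2
read 'R': 2 → 0
read 'L': 0 → 5
read 'R': 5 → 4
read 'R': 4 → 3
read 'L': 3 → 3
read 'L': 3 → 3
read 'L': 3 → 3
read 'R': 3 → 3
read 'L': 3 → 3
read 'L': 3 → 3
read 'L': 3 → 3
read 'R': 3 → 3
read 'R': 3 → 3
read 'R': 3 → 3
read 'L': 3 → 3
read 'L': 3 → 3
read 'R': 3 → 3
read 'R': 3 → 3
read 'R': 3 → 3
read 'R': 3 → 3
read 'R': 3 → 3
End state 3 is accepting.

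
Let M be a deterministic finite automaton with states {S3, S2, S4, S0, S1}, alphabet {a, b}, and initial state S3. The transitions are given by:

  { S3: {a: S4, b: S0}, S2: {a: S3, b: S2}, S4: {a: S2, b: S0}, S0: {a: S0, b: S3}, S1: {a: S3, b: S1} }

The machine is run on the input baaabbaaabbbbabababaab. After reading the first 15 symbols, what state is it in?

start at S3
read 'b': S3 → S0
read 'a': S0 → S0
read 'a': S0 → S0
read 'a': S0 → S0
read 'b': S0 → S3
read 'b': S3 → S0
read 'a': S0 → S0
read 'a': S0 → S0
read 'a': S0 → S0
read 'b': S0 → S3
read 'b': S3 → S0
read 'b': S0 → S3
read 'b': S3 → S0
read 'a': S0 → S0
read 'b': S0 → S3
After 15 symbols: S3.

S3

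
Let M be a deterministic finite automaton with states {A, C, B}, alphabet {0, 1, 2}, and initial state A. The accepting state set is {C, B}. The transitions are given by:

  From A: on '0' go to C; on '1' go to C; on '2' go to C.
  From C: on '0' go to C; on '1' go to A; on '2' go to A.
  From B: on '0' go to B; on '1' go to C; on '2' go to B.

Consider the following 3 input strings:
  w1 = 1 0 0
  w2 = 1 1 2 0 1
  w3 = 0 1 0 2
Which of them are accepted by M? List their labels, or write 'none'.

w1:
  start at A
  read '1': A → C
  read '0': C → C
  read '0': C → C
  end C, accepted
w2:
  start at A
  read '1': A → C
  read '1': C → A
  read '2': A → C
  read '0': C → C
  read '1': C → A
  end A, rejected
w3:
  start at A
  read '0': A → C
  read '1': C → A
  read '0': A → C
  read '2': C → A
  end A, rejected

w1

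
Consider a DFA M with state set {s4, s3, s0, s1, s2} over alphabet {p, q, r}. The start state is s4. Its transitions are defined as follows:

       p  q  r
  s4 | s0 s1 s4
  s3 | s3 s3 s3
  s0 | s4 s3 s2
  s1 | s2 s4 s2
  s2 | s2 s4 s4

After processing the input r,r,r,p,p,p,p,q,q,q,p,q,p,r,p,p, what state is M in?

s2

Trace: s4 -r-> s4 -r-> s4 -r-> s4 -p-> s0 -p-> s4 -p-> s0 -p-> s4 -q-> s1 -q-> s4 -q-> s1 -p-> s2 -q-> s4 -p-> s0 -r-> s2 -p-> s2 -p-> s2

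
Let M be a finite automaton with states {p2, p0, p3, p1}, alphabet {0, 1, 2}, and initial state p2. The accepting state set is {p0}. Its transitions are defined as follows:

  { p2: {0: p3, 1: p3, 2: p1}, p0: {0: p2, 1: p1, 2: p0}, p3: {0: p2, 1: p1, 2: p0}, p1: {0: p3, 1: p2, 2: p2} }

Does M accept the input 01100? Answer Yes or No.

p2 → p3 → p1 → p2 → p3 → p2
End state p2 is not accepting.

No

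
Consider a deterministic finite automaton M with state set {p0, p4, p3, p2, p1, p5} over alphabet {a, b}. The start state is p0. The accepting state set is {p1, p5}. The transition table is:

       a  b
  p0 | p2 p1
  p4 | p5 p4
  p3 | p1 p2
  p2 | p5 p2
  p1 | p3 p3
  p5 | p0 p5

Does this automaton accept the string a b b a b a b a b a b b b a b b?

No

p0 → p2 → p2 → p2 → p5 → p5 → p0 → p1 → p3 → p2 → p5 → p5 → p5 → p5 → p0 → p1 → p3
End state p3 is not accepting.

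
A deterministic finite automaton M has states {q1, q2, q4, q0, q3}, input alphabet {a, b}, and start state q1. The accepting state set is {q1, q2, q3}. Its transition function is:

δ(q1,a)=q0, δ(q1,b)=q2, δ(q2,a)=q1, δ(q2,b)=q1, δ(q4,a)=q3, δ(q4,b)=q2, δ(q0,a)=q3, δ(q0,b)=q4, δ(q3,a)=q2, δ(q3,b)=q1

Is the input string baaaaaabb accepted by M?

Trace: q1 -b-> q2 -a-> q1 -a-> q0 -a-> q3 -a-> q2 -a-> q1 -a-> q0 -b-> q4 -b-> q2
End state q2 is accepting.

Yes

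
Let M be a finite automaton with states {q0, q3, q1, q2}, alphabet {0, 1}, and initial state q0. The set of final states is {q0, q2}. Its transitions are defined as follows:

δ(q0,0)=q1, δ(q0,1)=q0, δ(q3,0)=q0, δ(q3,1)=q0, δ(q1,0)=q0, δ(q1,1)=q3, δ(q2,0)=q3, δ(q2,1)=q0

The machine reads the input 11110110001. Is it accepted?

start at q0
read '1': q0 → q0
read '1': q0 → q0
read '1': q0 → q0
read '1': q0 → q0
read '0': q0 → q1
read '1': q1 → q3
read '1': q3 → q0
read '0': q0 → q1
read '0': q1 → q0
read '0': q0 → q1
read '1': q1 → q3
End state q3 is not accepting.

No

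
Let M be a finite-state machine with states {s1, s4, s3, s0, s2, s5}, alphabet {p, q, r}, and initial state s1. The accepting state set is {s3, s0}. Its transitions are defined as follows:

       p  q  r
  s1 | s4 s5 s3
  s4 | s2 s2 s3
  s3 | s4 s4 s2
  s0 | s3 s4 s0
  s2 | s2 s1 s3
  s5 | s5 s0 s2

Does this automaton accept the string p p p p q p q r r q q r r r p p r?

s1 → s4 → s2 → s2 → s2 → s1 → s4 → s2 → s3 → s2 → s1 → s5 → s2 → s3 → s2 → s2 → s2 → s3
End state s3 is accepting.

Yes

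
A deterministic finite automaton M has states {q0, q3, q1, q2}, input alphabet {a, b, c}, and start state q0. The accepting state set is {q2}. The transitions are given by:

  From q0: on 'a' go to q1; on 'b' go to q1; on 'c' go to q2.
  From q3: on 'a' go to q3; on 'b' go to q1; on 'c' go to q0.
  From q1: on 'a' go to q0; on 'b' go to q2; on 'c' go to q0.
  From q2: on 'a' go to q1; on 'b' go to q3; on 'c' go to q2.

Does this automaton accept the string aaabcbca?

No

Trace: q0 -a-> q1 -a-> q0 -a-> q1 -b-> q2 -c-> q2 -b-> q3 -c-> q0 -a-> q1
End state q1 is not accepting.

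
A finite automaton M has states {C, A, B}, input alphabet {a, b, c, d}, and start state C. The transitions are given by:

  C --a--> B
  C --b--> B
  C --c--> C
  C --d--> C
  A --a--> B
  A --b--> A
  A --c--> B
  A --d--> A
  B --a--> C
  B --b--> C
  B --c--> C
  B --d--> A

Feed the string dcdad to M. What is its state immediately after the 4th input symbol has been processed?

B

start at C
read 'd': C → C
read 'c': C → C
read 'd': C → C
read 'a': C → B
After 4 symbols: B.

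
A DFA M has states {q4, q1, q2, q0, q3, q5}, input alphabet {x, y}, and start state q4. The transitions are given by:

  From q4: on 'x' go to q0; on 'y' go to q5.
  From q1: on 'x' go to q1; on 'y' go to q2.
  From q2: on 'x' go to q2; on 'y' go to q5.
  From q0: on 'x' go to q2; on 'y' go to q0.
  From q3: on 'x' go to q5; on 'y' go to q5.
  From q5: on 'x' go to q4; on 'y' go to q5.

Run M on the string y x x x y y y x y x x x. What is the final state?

q2

start at q4
read 'y': q4 → q5
read 'x': q5 → q4
read 'x': q4 → q0
read 'x': q0 → q2
read 'y': q2 → q5
read 'y': q5 → q5
read 'y': q5 → q5
read 'x': q5 → q4
read 'y': q4 → q5
read 'x': q5 → q4
read 'x': q4 → q0
read 'x': q0 → q2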